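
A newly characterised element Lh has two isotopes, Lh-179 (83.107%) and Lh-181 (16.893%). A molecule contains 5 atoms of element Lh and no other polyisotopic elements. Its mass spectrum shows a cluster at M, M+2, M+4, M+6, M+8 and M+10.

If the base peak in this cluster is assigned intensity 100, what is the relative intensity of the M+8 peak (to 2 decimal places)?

0.84

(0.83107 + 0.16893)^5 gives M 0.3964, M+2 0.4029, M+4 0.1638, M+6 0.0333, M+8 0.0034, M+10 0.0001; the largest is M+2.
P(M+2) = C(5,1) × 0.83107^4 × 0.16893^1 = 5 × 0.47703519 × 0.16893 = 0.402928 (base)
P(M+8) = C(5,4) × 0.83107^1 × 0.16893^4 = 5 × 0.83107 × 0.00081438 = 0.003384
Relative intensity = 0.003384 / 0.402928 × 100 = 0.84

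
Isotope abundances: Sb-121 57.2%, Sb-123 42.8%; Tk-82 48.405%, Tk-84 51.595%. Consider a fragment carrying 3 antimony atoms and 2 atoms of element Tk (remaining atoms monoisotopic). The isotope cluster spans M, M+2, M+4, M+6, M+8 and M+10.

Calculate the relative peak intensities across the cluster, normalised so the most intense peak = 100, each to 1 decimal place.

13.2 : 57.6 : 100.0 : 86.2 : 36.9 : 6.3

Antimony pattern (n=3): 0.18714925 : 0.42010426 : 0.31434374 : 0.07840275
Element Tk pattern (n=2): 0.2343044 : 0.49949119 : 0.2662044
Convolve the two distributions (both contribute in 2-u steps):
  M: 0.18714925×0.2343044 = 0.043850
  M+2: 0.18714925×0.49949119 + 0.42010426×0.2343044 = 0.191912
  M+4: 0.18714925×0.2662044 + 0.42010426×0.49949119 + 0.31434374×0.2343044 = 0.333310
  M+6: 0.42010426×0.2662044 + 0.31434374×0.49949119 + 0.07840275×0.2343044 = 0.287216
  M+8: 0.31434374×0.2662044 + 0.07840275×0.49949119 = 0.122841
  M+10: 0.07840275×0.2662044 = 0.020871
Scale to base peak (0.333310) = 100: 13.2 : 57.6 : 100.0 : 86.2 : 36.9 : 6.3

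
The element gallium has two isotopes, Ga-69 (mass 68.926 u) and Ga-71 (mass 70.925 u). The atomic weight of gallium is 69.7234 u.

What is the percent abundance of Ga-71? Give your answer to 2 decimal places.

39.89%

Writing the weighted mean with unknown fraction x of Ga-69:
68.926·x + 70.925·(1 − x) = 69.7234
(68.926 − 70.925)·x = 69.7234 − 70.925
x = -1.2016 / -1.999 = 0.60110 → 60.11% Ga-69, 39.89% Ga-71.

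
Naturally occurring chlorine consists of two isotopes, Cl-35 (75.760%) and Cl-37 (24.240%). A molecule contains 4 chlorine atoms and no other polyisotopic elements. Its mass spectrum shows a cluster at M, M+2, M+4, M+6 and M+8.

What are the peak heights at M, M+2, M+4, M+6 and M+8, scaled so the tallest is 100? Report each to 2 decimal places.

78.14 : 100.00 : 47.99 : 10.24 : 0.82

Expanding (0.75760 + 0.24240)^4:
P(M) = 0.75760^4 = 0.329428
P(M+2) = 4 × 0.75760^3 × 0.24240^1 = 0.421612
P(M+4) = 6 × 0.75760^2 × 0.24240^2 = 0.202347
P(M+6) = 4 × 0.75760^1 × 0.24240^3 = 0.043162
P(M+8) = 0.24240^4 = 0.003452
The M+2 peak is largest (0.421612); scaling to 100 gives 78.14 : 100.00 : 47.99 : 10.24 : 0.82.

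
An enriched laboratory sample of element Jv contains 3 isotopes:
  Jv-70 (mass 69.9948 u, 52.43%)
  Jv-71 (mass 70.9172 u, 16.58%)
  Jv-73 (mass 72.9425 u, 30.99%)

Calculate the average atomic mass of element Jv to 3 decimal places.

71.061 u

Weight each isotope mass by its fractional abundance: 0.5243 × 69.9948 + 0.1658 × 70.9172 + 0.3099 × 72.9425
= 36.69827 + 11.75807 + 22.60488 = 71.06122 u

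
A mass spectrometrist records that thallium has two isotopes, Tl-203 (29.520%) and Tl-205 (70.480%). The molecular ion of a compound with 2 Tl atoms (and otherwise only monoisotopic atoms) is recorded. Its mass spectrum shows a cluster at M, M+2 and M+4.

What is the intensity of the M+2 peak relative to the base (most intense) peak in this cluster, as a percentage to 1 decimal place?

83.8%

(0.29520 + 0.70480)^2 gives M 0.0871, M+2 0.4161, M+4 0.4967; the largest is M+4.
P(M+4) = C(2,2) × 0.29520^0 × 0.70480^2 = 1 × 1.0000 × 0.49674304 = 0.496743 (base)
P(M+2) = C(2,1) × 0.29520^1 × 0.70480^1 = 2 × 0.2952 × 0.7048 = 0.416114
Relative intensity = 0.416114 / 0.496743 × 100 = 83.8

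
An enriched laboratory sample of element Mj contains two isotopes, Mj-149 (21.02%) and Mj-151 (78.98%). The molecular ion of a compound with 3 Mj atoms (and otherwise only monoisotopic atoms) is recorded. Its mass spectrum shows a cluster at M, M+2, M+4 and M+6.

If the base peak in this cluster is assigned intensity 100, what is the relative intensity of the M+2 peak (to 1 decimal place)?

Term probabilities: M 0.0093, M+2 0.1047, M+4 0.3934, M+6 0.4927. Base peak = M+6.
P(M+6) = C(3,3) × 0.2102^0 × 0.7898^3 = 1 × 1.0000 × 0.49266463 = 0.492665 (base)
P(M+2) = C(3,1) × 0.2102^2 × 0.7898^1 = 3 × 0.04418404 × 0.7898 = 0.104690
Relative intensity = 0.104690 / 0.492665 × 100 = 21.2

21.2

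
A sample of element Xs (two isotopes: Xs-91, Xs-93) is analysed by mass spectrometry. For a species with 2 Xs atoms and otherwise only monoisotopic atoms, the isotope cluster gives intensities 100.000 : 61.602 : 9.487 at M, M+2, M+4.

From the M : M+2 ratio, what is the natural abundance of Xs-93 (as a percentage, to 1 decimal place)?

23.5%

Let p = fractional abundance of Xs-91. I(M+2)/I(M) = [C(2,1)·p^1·(1−p)] / p^2 = 2·(1−p)/p = 61.602/100.000 = 0.6160
(1−p)/p = 0.6160/2 = 0.3080  ⇒  p = 1/(1 + 0.3080) = 0.7645
Xs-91: 76.5%, Xs-93: 23.5%.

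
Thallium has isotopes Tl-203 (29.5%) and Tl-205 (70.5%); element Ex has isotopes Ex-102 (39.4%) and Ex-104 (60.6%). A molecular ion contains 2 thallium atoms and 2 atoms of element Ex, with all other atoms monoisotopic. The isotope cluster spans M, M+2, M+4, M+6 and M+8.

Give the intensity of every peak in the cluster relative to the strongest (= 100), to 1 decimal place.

3.5 : 27.2 : 78.9 : 100.0 : 46.8

Thallium pattern (n=2): 0.087025 : 0.41595 : 0.497025
Element Ex pattern (n=2): 0.155236 : 0.477528 : 0.367236
Convolve the two distributions (both contribute in 2-u steps):
  M: 0.087025×0.155236 = 0.013509
  M+2: 0.087025×0.477528 + 0.41595×0.155236 = 0.106127
  M+4: 0.087025×0.367236 + 0.41595×0.477528 + 0.497025×0.155236 = 0.307743
  M+6: 0.41595×0.367236 + 0.497025×0.477528 = 0.390095
  M+8: 0.497025×0.367236 = 0.182525
Scale to base peak (0.390095) = 100: 3.5 : 27.2 : 78.9 : 100.0 : 46.8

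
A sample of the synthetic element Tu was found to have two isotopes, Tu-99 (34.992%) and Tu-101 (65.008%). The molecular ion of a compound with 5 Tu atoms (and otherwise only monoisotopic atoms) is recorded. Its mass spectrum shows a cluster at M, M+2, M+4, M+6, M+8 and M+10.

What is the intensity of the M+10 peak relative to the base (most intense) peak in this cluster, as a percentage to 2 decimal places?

Term probabilities: M 0.0052, M+2 0.0487, M+4 0.1811, M+6 0.3364, M+8 0.3125, M+10 0.1161. Base peak = M+6.
P(M+6) = C(5,3) × 0.34992^2 × 0.65008^3 = 10 × 0.12244401 × 0.27472641 = 0.336386 (base)
P(M+10) = C(5,5) × 0.34992^0 × 0.65008^5 = 1 × 1.0000 × 0.11610048 = 0.116100
Relative intensity = 0.116100 / 0.336386 × 100 = 34.51

34.51%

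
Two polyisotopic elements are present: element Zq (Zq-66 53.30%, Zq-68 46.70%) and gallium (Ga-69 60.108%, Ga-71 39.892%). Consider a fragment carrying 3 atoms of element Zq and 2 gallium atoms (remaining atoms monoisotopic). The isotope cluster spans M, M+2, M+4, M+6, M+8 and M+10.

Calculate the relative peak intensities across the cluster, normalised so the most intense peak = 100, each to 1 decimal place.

Element Zq pattern (n=3): 0.15141944 : 0.39800869 : 0.34872431 : 0.10184756
Gallium pattern (n=2): 0.36129717 : 0.47956567 : 0.15913717
Convolve the two distributions (both contribute in 2-u steps):
  M: 0.15141944×0.36129717 = 0.054707
  M+2: 0.15141944×0.47956567 + 0.39800869×0.36129717 = 0.216415
  M+4: 0.15141944×0.15913717 + 0.39800869×0.47956567 + 0.34872431×0.36129717 = 0.340961
  M+6: 0.39800869×0.15913717 + 0.34872431×0.47956567 + 0.10184756×0.36129717 = 0.267371
  M+8: 0.34872431×0.15913717 + 0.10184756×0.47956567 = 0.104338
  M+10: 0.10184756×0.15913717 = 0.016208
Scale to base peak (0.340961) = 100: 16.0 : 63.5 : 100.0 : 78.4 : 30.6 : 4.8

16.0 : 63.5 : 100.0 : 78.4 : 30.6 : 4.8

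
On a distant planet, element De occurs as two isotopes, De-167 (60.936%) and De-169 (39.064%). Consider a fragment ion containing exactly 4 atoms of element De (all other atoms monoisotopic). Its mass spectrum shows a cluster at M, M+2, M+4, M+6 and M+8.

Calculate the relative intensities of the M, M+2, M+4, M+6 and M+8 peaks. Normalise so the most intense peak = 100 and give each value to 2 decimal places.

The 4 De atoms are independent, so intensities follow the terms of (0.60936 + 0.39064)^4.
P(M) = 0.60936^4 = 0.137878
P(M+2) = 4 × 0.60936^3 × 0.39064^1 = 0.353556
P(M+4) = 6 × 0.60936^2 × 0.39064^2 = 0.339979
P(M+6) = 4 × 0.60936^1 × 0.39064^3 = 0.145299
P(M+8) = 0.39064^4 = 0.023287
The M+2 peak is largest (0.353556); scaling to 100 gives 39.00 : 100.00 : 96.16 : 41.10 : 6.59.

39.00 : 100.00 : 96.16 : 41.10 : 6.59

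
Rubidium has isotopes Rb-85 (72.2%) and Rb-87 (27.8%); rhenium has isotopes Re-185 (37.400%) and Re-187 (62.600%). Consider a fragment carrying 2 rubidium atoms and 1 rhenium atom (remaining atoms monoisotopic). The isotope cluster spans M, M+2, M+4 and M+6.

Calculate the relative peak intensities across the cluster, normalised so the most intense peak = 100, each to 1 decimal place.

Rubidium pattern (n=2): 0.521284 : 0.401432 : 0.077284
Rhenium pattern (n=1): 0.3740 : 0.6260
Convolve the two distributions (both contribute in 2-u steps):
  M: 0.521284×0.3740 = 0.194960
  M+2: 0.521284×0.6260 + 0.401432×0.3740 = 0.476459
  M+4: 0.401432×0.6260 + 0.077284×0.3740 = 0.280201
  M+6: 0.077284×0.6260 = 0.048380
Scale to base peak (0.476459) = 100: 40.9 : 100.0 : 58.8 : 10.2

40.9 : 100.0 : 58.8 : 10.2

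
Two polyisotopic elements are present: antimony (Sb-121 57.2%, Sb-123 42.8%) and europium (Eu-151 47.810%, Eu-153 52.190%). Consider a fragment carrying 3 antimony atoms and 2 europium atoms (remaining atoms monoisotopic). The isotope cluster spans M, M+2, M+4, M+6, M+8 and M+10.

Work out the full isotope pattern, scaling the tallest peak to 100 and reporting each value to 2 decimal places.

12.87 : 56.97 : 100.00 : 86.99 : 37.52 : 6.42

Antimony pattern (n=3): 0.18714925 : 0.42010426 : 0.31434374 : 0.07840275
Europium pattern (n=2): 0.22857961 : 0.49904078 : 0.27237961
Convolve the two distributions (both contribute in 2-u steps):
  M: 0.18714925×0.22857961 = 0.042779
  M+2: 0.18714925×0.49904078 + 0.42010426×0.22857961 = 0.189422
  M+4: 0.18714925×0.27237961 + 0.42010426×0.49904078 + 0.31434374×0.22857961 = 0.332477
  M+6: 0.42010426×0.27237961 + 0.31434374×0.49904078 + 0.07840275×0.22857961 = 0.289219
  M+8: 0.31434374×0.27237961 + 0.07840275×0.49904078 = 0.124747
  M+10: 0.07840275×0.27237961 = 0.021355
Scale to base peak (0.332477) = 100: 12.87 : 56.97 : 100.00 : 86.99 : 37.52 : 6.42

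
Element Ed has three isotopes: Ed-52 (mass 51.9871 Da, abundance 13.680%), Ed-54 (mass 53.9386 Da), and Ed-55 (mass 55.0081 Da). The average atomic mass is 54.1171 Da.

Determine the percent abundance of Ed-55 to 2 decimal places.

Let x and y be the fractions of Ed-54 and Ed-55. Then x + y = 1 − 0.13680 = 0.86320 and 53.9386x + 55.0081y = 54.1171 − 0.13680×51.9871 = 47.00526472.
Substituting: 53.9386x + 55.0081(0.86320 − x) = 47.00526472
(53.9386 − 55.0081)x = -0.4777272  ⇒  x = 0.44668, y = 0.41652
Ed-54: 44.67%, Ed-55: 41.65%.

41.65%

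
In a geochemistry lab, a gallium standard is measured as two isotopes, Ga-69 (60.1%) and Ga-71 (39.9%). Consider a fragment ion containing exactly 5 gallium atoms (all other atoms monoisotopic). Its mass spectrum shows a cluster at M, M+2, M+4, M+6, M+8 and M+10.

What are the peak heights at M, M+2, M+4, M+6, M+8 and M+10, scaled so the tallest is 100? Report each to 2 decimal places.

The 5 Ga atoms are independent, so intensities follow the terms of (0.601 + 0.399)^5.
P(M) = 0.601^5 = 0.078410
P(M+2) = 5 × 0.601^4 × 0.399^1 = 0.260280
P(M+4) = 10 × 0.601^3 × 0.399^2 = 0.345596
P(M+6) = 10 × 0.601^2 × 0.399^3 = 0.229439
P(M+8) = 5 × 0.601^1 × 0.399^4 = 0.076162
P(M+10) = 0.399^5 = 0.010113
The M+4 peak is largest (0.345596); scaling to 100 gives 22.69 : 75.31 : 100.00 : 66.39 : 22.04 : 2.93.

22.69 : 75.31 : 100.00 : 66.39 : 22.04 : 2.93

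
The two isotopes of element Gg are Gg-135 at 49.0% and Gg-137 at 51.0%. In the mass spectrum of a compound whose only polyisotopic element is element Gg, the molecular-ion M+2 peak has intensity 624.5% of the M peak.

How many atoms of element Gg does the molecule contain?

The M+2/M ratio from n Gg atoms is n · q/p = n · 0.510/0.490.
n = 6.245 × 0.490/0.510 = 6.00 ≈ 6

6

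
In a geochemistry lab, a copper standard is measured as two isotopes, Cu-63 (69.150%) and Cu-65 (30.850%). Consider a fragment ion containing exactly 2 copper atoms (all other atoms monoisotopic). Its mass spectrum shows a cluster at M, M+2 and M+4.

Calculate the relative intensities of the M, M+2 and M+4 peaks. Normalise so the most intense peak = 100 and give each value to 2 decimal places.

100.00 : 89.23 : 19.90

Expanding (0.69150 + 0.30850)^2:
P(M) = 0.69150^2 = 0.478172
P(M+2) = 2 × 0.69150^1 × 0.30850^1 = 0.426656
P(M+4) = 0.30850^2 = 0.095172
The M peak is largest (0.478172); scaling to 100 gives 100.00 : 89.23 : 19.90.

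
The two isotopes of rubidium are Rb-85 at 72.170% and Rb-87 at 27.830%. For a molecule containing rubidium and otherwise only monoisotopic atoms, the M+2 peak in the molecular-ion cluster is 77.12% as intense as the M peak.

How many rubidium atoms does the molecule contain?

The M+2/M ratio from n Rb atoms is n · q/p = n · 0.27830/0.72170.
n = 0.7712 × 0.72170/0.27830 = 2.00 ≈ 2

2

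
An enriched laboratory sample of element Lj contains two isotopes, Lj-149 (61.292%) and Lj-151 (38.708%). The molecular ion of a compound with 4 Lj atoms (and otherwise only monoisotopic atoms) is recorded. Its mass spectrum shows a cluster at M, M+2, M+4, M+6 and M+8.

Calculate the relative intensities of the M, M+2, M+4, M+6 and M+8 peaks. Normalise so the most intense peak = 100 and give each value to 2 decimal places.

39.59 : 100.00 : 94.73 : 39.88 : 6.30

The 4 Lj atoms are independent, so intensities follow the terms of (0.61292 + 0.38708)^4.
P(M) = 0.61292^4 = 0.141129
P(M+2) = 4 × 0.61292^3 × 0.38708^1 = 0.356510
P(M+4) = 6 × 0.61292^2 × 0.38708^2 = 0.337723
P(M+6) = 4 × 0.61292^1 × 0.38708^3 = 0.142189
P(M+8) = 0.38708^4 = 0.022449
The M+2 peak is largest (0.356510); scaling to 100 gives 39.59 : 100.00 : 94.73 : 39.88 : 6.30.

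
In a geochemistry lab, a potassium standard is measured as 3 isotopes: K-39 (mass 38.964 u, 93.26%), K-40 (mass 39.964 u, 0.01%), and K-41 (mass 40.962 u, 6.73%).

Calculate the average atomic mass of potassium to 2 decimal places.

39.10 u

Ar = Σ fᵢ·mᵢ = 0.9326 × 38.964 + 0.0001 × 39.964 + 0.0673 × 40.962
= 36.3378 + 0.0040 + 2.7567 = 39.0985 u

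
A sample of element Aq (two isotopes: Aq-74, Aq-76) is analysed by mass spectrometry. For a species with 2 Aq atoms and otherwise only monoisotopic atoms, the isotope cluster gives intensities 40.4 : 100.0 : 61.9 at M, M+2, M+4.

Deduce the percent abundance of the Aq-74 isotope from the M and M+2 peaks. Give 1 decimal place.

Let p = fractional abundance of Aq-74. I(M+2)/I(M) = [C(2,1)·p^1·(1−p)] / p^2 = 2·(1−p)/p = 100.0/40.4 = 2.4752
(1−p)/p = 2.4752/2 = 1.2376  ⇒  p = 1/(1 + 1.2376) = 0.4469
Aq-74: 44.7%, Aq-76: 55.3%.

44.7%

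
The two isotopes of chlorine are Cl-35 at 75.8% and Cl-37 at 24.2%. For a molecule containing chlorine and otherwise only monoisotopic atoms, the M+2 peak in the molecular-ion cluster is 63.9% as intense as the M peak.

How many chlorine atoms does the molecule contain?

2

The M+2/M ratio from n Cl atoms is n · q/p = n · 0.242/0.758.
n = 0.639 × 0.758/0.242 = 2.00 ≈ 2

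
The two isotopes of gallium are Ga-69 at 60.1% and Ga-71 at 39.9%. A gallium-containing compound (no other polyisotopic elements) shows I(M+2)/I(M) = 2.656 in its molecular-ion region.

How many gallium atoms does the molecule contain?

4

For n independent Ga atoms, I(M+2)/I(M) = n · (abundance Ga-71) / (abundance Ga-69) = n · 0.399/0.601.
n = 2.656 × 0.601/0.399 = 4.00 ≈ 4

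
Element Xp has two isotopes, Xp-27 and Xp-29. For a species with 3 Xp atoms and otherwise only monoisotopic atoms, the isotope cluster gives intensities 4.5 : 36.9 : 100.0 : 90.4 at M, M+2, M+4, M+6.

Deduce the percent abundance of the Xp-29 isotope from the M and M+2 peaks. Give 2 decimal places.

If p is the fraction of Xp that is Xp-27, then I(M+2)/I(M) = [C(3,1)·p^2·(1−p)] / p^3 = 3·(1−p)/p = 36.9/4.5 = 8.2000
(1−p)/p = 8.2000/3 = 2.7333  ⇒  p = 1/(1 + 2.7333) = 0.2679
Xp-27: 26.79%, Xp-29: 73.21%.

73.21%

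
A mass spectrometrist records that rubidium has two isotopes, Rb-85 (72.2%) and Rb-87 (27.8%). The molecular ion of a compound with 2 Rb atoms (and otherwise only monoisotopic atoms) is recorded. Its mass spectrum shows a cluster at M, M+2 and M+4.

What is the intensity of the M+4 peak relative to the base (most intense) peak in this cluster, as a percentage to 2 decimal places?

14.83%

Binomial terms of (0.722 + 0.278)^2: M 0.5213, M+2 0.4014, M+4 0.0773 → M is the base peak.
P(M) = C(2,0) × 0.722^2 × 0.278^0 = 1 × 0.521284 × 1.0000 = 0.521284 (base)
P(M+4) = C(2,2) × 0.722^0 × 0.278^2 = 1 × 1.0000 × 0.077284 = 0.077284
Relative intensity = 0.077284 / 0.521284 × 100 = 14.83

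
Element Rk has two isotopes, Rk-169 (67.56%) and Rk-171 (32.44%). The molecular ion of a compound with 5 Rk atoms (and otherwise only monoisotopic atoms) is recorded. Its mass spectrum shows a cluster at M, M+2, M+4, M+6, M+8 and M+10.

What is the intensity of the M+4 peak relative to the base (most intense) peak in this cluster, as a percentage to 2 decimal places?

96.03%

Binomial terms of (0.6756 + 0.3244)^5: M 0.1407, M+2 0.3379, M+4 0.3245, M+6 0.1558, M+8 0.0374, M+10 0.0036 → M+2 is the base peak.
P(M+2) = C(5,1) × 0.6756^4 × 0.3244^1 = 5 × 0.20833324 × 0.3244 = 0.337917 (base)
P(M+4) = C(5,2) × 0.6756^3 × 0.3244^2 = 10 × 0.30836773 × 0.10523536 = 0.324512
Relative intensity = 0.324512 / 0.337917 × 100 = 96.03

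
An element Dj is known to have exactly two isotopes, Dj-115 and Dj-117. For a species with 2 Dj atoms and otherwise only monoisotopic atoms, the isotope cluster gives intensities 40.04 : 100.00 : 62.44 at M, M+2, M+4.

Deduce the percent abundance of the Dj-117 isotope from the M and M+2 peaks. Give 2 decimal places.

55.53%

Write p for the Dj-115 fraction. I(M+2)/I(M) = [C(2,1)·p^1·(1−p)] / p^2 = 2·(1−p)/p = 100.00/40.04 = 2.4975
(1−p)/p = 2.4975/2 = 1.2488  ⇒  p = 1/(1 + 1.2488) = 0.4447
Dj-115: 44.47%, Dj-117: 55.53%.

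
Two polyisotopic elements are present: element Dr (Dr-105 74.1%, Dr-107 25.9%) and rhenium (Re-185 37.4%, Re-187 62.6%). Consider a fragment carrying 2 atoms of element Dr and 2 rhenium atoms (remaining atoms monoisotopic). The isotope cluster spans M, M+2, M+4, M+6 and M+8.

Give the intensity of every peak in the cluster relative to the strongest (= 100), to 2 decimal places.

19.00 : 76.88 : 100.00 : 44.97 : 6.50

Element Dr pattern (n=2): 0.549081 : 0.383838 : 0.067081
Rhenium pattern (n=2): 0.139876 : 0.468248 : 0.391876
Convolve the two distributions (both contribute in 2-u steps):
  M: 0.549081×0.139876 = 0.076803
  M+2: 0.549081×0.468248 + 0.383838×0.139876 = 0.310796
  M+4: 0.549081×0.391876 + 0.383838×0.468248 + 0.067081×0.139876 = 0.404286
  M+6: 0.383838×0.391876 + 0.067081×0.468248 = 0.181827
  M+8: 0.067081×0.391876 = 0.026287
Scale to base peak (0.404286) = 100: 19.00 : 76.88 : 100.00 : 44.97 : 6.50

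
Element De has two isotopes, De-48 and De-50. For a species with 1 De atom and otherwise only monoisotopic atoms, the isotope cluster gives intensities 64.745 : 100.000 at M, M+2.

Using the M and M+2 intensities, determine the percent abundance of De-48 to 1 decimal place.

39.3%

Write p for the De-48 fraction. I(M+2)/I(M) = [C(1,1)·p^0·(1−p)] / p^1 = 1·(1−p)/p = 100.000/64.745 = 1.5445
(1−p)/p = 1.5445/1 = 1.5445  ⇒  p = 1/(1 + 1.5445) = 0.3930
De-48: 39.3%, De-50: 60.7%.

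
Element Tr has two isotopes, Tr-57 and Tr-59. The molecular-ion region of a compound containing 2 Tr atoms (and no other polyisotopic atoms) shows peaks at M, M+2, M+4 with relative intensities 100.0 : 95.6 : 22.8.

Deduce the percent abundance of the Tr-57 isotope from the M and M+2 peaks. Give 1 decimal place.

67.7%

Write p for the Tr-57 fraction. I(M+2)/I(M) = [C(2,1)·p^1·(1−p)] / p^2 = 2·(1−p)/p = 95.6/100.0 = 0.9560
(1−p)/p = 0.9560/2 = 0.4780  ⇒  p = 1/(1 + 0.4780) = 0.6766
Tr-57: 67.7%, Tr-59: 32.3%.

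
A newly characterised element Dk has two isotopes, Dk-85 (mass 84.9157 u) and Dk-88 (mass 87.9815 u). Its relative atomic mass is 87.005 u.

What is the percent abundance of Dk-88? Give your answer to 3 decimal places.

68.149%

With x = fraction of Dk-85 (so Dk-88 is 1 − x):
84.9157·x + 87.9815·(1 − x) = 87.005
(84.9157 − 87.9815)·x = 87.005 − 87.9815
x = -0.9765 / -3.0658 = 0.31851 → 31.851% Dk-85, 68.149% Dk-88.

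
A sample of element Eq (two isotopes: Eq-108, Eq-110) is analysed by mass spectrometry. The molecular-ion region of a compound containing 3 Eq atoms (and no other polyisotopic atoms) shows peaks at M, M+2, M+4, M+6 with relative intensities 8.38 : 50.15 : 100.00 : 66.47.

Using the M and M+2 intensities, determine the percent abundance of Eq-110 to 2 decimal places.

66.61%

Let p = fractional abundance of Eq-108. I(M+2)/I(M) = [C(3,1)·p^2·(1−p)] / p^3 = 3·(1−p)/p = 50.15/8.38 = 5.9845
(1−p)/p = 5.9845/3 = 1.9948  ⇒  p = 1/(1 + 1.9948) = 0.3339
Eq-108: 33.39%, Eq-110: 66.61%.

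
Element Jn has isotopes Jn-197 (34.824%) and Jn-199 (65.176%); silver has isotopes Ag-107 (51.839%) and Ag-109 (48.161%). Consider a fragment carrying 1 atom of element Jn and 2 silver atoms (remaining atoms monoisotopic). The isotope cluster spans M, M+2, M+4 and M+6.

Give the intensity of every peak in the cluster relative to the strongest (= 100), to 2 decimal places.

Element Jn pattern (n=1): 0.34824 : 0.65176
Silver pattern (n=2): 0.26872819 : 0.49932362 : 0.23194819
Convolve the two distributions (both contribute in 2-u steps):
  M: 0.34824×0.26872819 = 0.093582
  M+2: 0.34824×0.49932362 + 0.65176×0.26872819 = 0.349031
  M+4: 0.34824×0.23194819 + 0.65176×0.49932362 = 0.406213
  M+6: 0.65176×0.23194819 = 0.151175
Scale to base peak (0.406213) = 100: 23.04 : 85.92 : 100.00 : 37.22

23.04 : 85.92 : 100.00 : 37.22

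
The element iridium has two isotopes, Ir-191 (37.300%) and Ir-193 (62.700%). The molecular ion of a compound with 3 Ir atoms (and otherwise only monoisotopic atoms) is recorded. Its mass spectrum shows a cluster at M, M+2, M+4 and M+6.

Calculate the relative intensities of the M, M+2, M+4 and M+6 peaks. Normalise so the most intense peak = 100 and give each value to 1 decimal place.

11.8 : 59.5 : 100.0 : 56.0

Expanding (0.37300 + 0.62700)^3:
P(M) = 0.37300^3 = 0.051895
P(M+2) = 3 × 0.37300^2 × 0.62700^1 = 0.261702
P(M+4) = 3 × 0.37300^1 × 0.62700^2 = 0.439911
P(M+6) = 0.62700^3 = 0.246492
The M+4 peak is largest (0.439911); scaling to 100 gives 11.8 : 59.5 : 100.0 : 56.0.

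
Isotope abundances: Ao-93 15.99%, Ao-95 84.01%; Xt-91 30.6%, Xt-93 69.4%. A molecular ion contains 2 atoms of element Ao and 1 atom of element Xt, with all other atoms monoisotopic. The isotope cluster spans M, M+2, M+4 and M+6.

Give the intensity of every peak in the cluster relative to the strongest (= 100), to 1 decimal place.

1.6 : 20.4 : 82.2 : 100.0

Element Ao pattern (n=2): 0.02556801 : 0.26866398 : 0.70576801
Element Xt pattern (n=1): 0.3060 : 0.6940
Convolve the two distributions (both contribute in 2-u steps):
  M: 0.02556801×0.3060 = 0.007824
  M+2: 0.02556801×0.6940 + 0.26866398×0.3060 = 0.099955
  M+4: 0.26866398×0.6940 + 0.70576801×0.3060 = 0.402418
  M+6: 0.70576801×0.6940 = 0.489803
Scale to base peak (0.489803) = 100: 1.6 : 20.4 : 82.2 : 100.0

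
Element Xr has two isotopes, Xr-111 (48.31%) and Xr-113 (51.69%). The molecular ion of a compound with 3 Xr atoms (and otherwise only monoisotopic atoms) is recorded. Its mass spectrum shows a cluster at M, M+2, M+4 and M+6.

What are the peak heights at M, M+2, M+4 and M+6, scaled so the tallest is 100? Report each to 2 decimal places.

Each Xr atom is independently Xr-111 (p = 0.4831) or Xr-113 (q = 0.5169); the cluster is the binomial expansion (p + q)^3.
P(M) = 0.4831^3 = 0.112749
P(M+2) = 3 × 0.4831^2 × 0.5169^1 = 0.361911
P(M+4) = 3 × 0.4831^1 × 0.5169^2 = 0.387232
P(M+6) = 0.5169^3 = 0.138108
The M+4 peak is largest (0.387232); scaling to 100 gives 29.12 : 93.46 : 100.00 : 35.67.

29.12 : 93.46 : 100.00 : 35.67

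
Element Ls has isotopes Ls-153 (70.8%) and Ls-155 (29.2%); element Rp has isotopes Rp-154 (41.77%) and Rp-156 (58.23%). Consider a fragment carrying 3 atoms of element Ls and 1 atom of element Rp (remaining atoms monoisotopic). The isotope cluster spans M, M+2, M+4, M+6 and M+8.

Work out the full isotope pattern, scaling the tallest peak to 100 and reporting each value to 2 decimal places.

Element Ls pattern (n=3): 0.35489491 : 0.43910726 : 0.18110074 : 0.02489709
Element Rp pattern (n=1): 0.4177 : 0.5823
Convolve the two distributions (both contribute in 2-u steps):
  M: 0.35489491×0.4177 = 0.148240
  M+2: 0.35489491×0.5823 + 0.43910726×0.4177 = 0.390070
  M+4: 0.43910726×0.5823 + 0.18110074×0.4177 = 0.331338
  M+6: 0.18110074×0.5823 + 0.02489709×0.4177 = 0.115854
  M+8: 0.02489709×0.5823 = 0.014498
Scale to base peak (0.390070) = 100: 38.00 : 100.00 : 84.94 : 29.70 : 3.72

38.00 : 100.00 : 84.94 : 29.70 : 3.72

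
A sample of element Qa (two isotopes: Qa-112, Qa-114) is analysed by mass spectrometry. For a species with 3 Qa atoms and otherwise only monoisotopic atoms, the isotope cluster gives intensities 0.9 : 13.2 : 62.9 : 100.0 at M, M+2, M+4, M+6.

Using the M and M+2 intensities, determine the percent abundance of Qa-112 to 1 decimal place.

17.0%

If p is the fraction of Qa that is Qa-112, then I(M+2)/I(M) = [C(3,1)·p^2·(1−p)] / p^3 = 3·(1−p)/p = 13.2/0.9 = 14.6667
(1−p)/p = 14.6667/3 = 4.8889  ⇒  p = 1/(1 + 4.8889) = 0.1698
Qa-112: 17.0%, Qa-114: 83.0%.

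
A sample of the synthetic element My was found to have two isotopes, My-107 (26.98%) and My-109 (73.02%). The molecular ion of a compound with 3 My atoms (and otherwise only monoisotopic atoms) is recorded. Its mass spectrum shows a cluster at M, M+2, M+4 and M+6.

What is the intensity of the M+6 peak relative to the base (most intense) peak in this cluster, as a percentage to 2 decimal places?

(0.2698 + 0.7302)^3 gives M 0.0196, M+2 0.1595, M+4 0.4316, M+6 0.3893; the largest is M+4.
P(M+4) = C(3,2) × 0.2698^1 × 0.7302^2 = 3 × 0.2698 × 0.53319204 = 0.431566 (base)
P(M+6) = C(3,3) × 0.2698^0 × 0.7302^3 = 1 × 1.0000 × 0.38933683 = 0.389337
Relative intensity = 0.389337 / 0.431566 × 100 = 90.21

90.21%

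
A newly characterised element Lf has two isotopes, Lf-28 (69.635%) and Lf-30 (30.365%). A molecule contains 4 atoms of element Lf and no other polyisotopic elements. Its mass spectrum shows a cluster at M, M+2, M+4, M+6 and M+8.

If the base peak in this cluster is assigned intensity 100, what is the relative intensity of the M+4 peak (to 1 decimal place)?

Binomial terms of (0.69635 + 0.30365)^4: M 0.2351, M+2 0.4101, M+4 0.2683, M+6 0.0780, M+8 0.0085 → M+2 is the base peak.
P(M+2) = C(4,1) × 0.69635^3 × 0.30365^1 = 4 × 0.33766243 × 0.30365 = 0.410125 (base)
P(M+4) = C(4,2) × 0.69635^2 × 0.30365^2 = 6 × 0.48490332 × 0.09220332 = 0.268258
Relative intensity = 0.268258 / 0.410125 × 100 = 65.4

65.4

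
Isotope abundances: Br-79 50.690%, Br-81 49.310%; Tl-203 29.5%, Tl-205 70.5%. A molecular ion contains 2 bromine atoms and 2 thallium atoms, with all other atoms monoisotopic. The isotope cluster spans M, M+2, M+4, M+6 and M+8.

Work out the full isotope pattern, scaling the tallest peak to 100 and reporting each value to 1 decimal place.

6.3 : 42.1 : 100.0 : 98.0 : 33.9

Bromine pattern (n=2): 0.25694761 : 0.49990478 : 0.24314761
Thallium pattern (n=2): 0.087025 : 0.41595 : 0.497025
Convolve the two distributions (both contribute in 2-u steps):
  M: 0.25694761×0.087025 = 0.022361
  M+2: 0.25694761×0.41595 + 0.49990478×0.087025 = 0.150382
  M+4: 0.25694761×0.497025 + 0.49990478×0.41595 + 0.24314761×0.087025 = 0.356805
  M+6: 0.49990478×0.497025 + 0.24314761×0.41595 = 0.349602
  M+8: 0.24314761×0.497025 = 0.120850
Scale to base peak (0.356805) = 100: 6.3 : 42.1 : 100.0 : 98.0 : 33.9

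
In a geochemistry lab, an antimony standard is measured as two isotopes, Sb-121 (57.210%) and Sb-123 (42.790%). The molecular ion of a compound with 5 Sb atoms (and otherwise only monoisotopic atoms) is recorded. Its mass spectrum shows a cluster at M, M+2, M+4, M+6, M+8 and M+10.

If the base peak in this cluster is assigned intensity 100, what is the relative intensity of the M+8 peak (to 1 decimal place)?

Binomial terms of (0.57210 + 0.42790)^5: M 0.0613, M+2 0.2292, M+4 0.3428, M+6 0.2564, M+8 0.0959, M+10 0.0143 → M+4 is the base peak.
P(M+4) = C(5,2) × 0.57210^3 × 0.42790^2 = 10 × 0.18724742 × 0.18309841 = 0.342847 (base)
P(M+8) = C(5,4) × 0.57210^1 × 0.42790^4 = 5 × 0.5721 × 0.03352503 = 0.095898
Relative intensity = 0.095898 / 0.342847 × 100 = 28.0

28.0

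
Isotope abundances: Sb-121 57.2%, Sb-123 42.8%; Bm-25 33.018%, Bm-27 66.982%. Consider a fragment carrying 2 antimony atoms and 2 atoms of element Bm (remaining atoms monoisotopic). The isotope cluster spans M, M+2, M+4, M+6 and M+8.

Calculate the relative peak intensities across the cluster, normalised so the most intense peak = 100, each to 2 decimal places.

9.30 : 51.68 : 100.00 : 78.44 : 21.44

Antimony pattern (n=2): 0.327184 : 0.489632 : 0.183184
Element Bm pattern (n=2): 0.10901883 : 0.44232234 : 0.44865883
Convolve the two distributions (both contribute in 2-u steps):
  M: 0.327184×0.10901883 = 0.035669
  M+2: 0.327184×0.44232234 + 0.489632×0.10901883 = 0.198100
  M+4: 0.327184×0.44865883 + 0.489632×0.44232234 + 0.183184×0.10901883 = 0.383340
  M+6: 0.489632×0.44865883 + 0.183184×0.44232234 = 0.300704
  M+8: 0.183184×0.44865883 = 0.082187
Scale to base peak (0.383340) = 100: 9.30 : 51.68 : 100.00 : 78.44 : 21.44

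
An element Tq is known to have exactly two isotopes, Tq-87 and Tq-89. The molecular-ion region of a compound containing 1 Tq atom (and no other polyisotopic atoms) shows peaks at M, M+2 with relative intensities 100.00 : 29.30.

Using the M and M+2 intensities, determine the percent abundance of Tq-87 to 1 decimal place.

77.3%

Write p for the Tq-87 fraction. I(M+2)/I(M) = [C(1,1)·p^0·(1−p)] / p^1 = 1·(1−p)/p = 29.30/100.00 = 0.2930
(1−p)/p = 0.2930/1 = 0.2930  ⇒  p = 1/(1 + 0.2930) = 0.7734
Tq-87: 77.3%, Tq-89: 22.7%.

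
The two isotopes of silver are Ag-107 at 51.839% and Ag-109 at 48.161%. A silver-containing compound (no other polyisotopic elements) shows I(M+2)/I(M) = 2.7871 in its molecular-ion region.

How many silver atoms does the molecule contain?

The M+2/M ratio from n Ag atoms is n · q/p = n · 0.48161/0.51839.
n = 2.7871 × 0.51839/0.48161 = 3.00 ≈ 3

3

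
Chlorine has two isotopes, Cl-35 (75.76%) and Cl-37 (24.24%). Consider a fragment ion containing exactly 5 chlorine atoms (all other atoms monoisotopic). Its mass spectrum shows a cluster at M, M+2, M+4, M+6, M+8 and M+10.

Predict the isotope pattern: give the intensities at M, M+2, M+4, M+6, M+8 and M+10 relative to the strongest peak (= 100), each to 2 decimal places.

Each Cl atom is independently Cl-35 (p = 0.7576) or Cl-37 (q = 0.2424); the cluster is the binomial expansion (p + q)^5.
P(M) = 0.7576^5 = 0.249574
P(M+2) = 5 × 0.7576^4 × 0.2424^1 = 0.399266
P(M+4) = 10 × 0.7576^3 × 0.2424^2 = 0.255497
P(M+6) = 10 × 0.7576^2 × 0.2424^3 = 0.081748
P(M+8) = 5 × 0.7576^1 × 0.2424^4 = 0.013078
P(M+10) = 0.2424^5 = 0.000837
The M+2 peak is largest (0.399266); scaling to 100 gives 62.51 : 100.00 : 63.99 : 20.47 : 3.28 : 0.21.

62.51 : 100.00 : 63.99 : 20.47 : 3.28 : 0.21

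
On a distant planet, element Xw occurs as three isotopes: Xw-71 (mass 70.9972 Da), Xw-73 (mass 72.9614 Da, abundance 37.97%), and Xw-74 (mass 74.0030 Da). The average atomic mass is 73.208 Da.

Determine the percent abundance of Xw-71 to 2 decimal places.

13.29%

Let x and y be the fractions of Xw-71 and Xw-74. Then x + y = 1 − 0.3797 = 0.6203 and 70.9972x + 74.0030y = 73.208 − 0.3797×72.9614 = 45.50455642.
Substituting: 70.9972x + 74.0030(0.6203 − x) = 45.50455642
(70.9972 − 74.0030)x = -0.39950448  ⇒  x = 0.13291, y = 0.48739
Xw-71: 13.29%, Xw-74: 48.74%.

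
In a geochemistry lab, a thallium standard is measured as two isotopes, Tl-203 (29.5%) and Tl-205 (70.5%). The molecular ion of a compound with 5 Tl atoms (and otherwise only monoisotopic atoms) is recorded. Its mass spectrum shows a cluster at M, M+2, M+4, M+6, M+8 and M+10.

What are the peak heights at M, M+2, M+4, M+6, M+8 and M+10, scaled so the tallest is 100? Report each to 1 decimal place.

0.6 : 7.3 : 35.0 : 83.7 : 100.0 : 47.8

Expanding (0.295 + 0.705)^5:
P(M) = 0.295^5 = 0.002234
P(M+2) = 5 × 0.295^4 × 0.705^1 = 0.026696
P(M+4) = 10 × 0.295^3 × 0.705^2 = 0.127598
P(M+6) = 10 × 0.295^2 × 0.705^3 = 0.304938
P(M+8) = 5 × 0.295^1 × 0.705^4 = 0.364375
P(M+10) = 0.705^5 = 0.174159
The M+8 peak is largest (0.364375); scaling to 100 gives 0.6 : 7.3 : 35.0 : 83.7 : 100.0 : 47.8.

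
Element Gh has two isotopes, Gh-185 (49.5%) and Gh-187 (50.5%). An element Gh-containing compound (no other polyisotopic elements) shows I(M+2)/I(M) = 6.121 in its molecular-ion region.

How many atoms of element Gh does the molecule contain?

The M+2/M ratio from n Gh atoms is n · q/p = n · 0.505/0.495.
n = 6.121 × 0.495/0.505 = 6.00 ≈ 6

6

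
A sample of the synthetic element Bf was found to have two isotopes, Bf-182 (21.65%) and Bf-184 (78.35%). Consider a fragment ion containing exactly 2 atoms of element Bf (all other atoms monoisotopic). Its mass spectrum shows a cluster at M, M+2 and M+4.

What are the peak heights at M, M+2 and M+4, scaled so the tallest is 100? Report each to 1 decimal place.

7.6 : 55.3 : 100.0

Each Bf atom is independently Bf-182 (p = 0.2165) or Bf-184 (q = 0.7835); the cluster is the binomial expansion (p + q)^2.
P(M) = 0.2165^2 = 0.046872
P(M+2) = 2 × 0.2165^1 × 0.7835^1 = 0.339255
P(M+4) = 0.7835^2 = 0.613872
The M+4 peak is largest (0.613872); scaling to 100 gives 7.6 : 55.3 : 100.0.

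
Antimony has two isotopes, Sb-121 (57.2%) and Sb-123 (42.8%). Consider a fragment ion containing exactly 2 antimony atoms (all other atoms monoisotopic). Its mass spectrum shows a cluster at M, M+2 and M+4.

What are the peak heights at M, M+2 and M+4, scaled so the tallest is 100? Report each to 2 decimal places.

66.82 : 100.00 : 37.41

Expanding (0.572 + 0.428)^2:
P(M) = 0.572^2 = 0.327184
P(M+2) = 2 × 0.572^1 × 0.428^1 = 0.489632
P(M+4) = 0.428^2 = 0.183184
The M+2 peak is largest (0.489632); scaling to 100 gives 66.82 : 100.00 : 37.41.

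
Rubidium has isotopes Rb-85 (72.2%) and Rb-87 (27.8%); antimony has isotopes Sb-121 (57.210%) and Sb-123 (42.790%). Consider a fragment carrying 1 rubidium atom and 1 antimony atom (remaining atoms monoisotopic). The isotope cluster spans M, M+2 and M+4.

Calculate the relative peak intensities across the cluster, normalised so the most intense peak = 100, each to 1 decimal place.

88.3 : 100.0 : 25.4

Rubidium pattern (n=1): 0.7220 : 0.2780
Antimony pattern (n=1): 0.5721 : 0.4279
Convolve the two distributions (both contribute in 2-u steps):
  M: 0.7220×0.5721 = 0.413056
  M+2: 0.7220×0.4279 + 0.2780×0.5721 = 0.467988
  M+4: 0.2780×0.4279 = 0.118956
Scale to base peak (0.467988) = 100: 88.3 : 100.0 : 25.4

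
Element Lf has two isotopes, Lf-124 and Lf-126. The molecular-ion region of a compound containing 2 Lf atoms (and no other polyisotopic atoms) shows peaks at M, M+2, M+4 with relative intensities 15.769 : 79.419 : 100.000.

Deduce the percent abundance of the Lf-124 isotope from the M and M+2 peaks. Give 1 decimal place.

28.4%

Let p = fractional abundance of Lf-124. I(M+2)/I(M) = [C(2,1)·p^1·(1−p)] / p^2 = 2·(1−p)/p = 79.419/15.769 = 5.0364
(1−p)/p = 5.0364/2 = 2.5182  ⇒  p = 1/(1 + 2.5182) = 0.2842
Lf-124: 28.4%, Lf-126: 71.6%.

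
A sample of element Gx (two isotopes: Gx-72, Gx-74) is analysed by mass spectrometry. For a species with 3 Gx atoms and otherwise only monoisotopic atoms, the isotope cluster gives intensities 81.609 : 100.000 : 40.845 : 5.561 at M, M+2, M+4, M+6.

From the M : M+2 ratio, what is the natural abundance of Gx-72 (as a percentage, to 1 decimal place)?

Write p for the Gx-72 fraction. I(M+2)/I(M) = [C(3,1)·p^2·(1−p)] / p^3 = 3·(1−p)/p = 100.000/81.609 = 1.2254
(1−p)/p = 1.2254/3 = 0.4085  ⇒  p = 1/(1 + 0.4085) = 0.7100
Gx-72: 71.0%, Gx-74: 29.0%.

71.0%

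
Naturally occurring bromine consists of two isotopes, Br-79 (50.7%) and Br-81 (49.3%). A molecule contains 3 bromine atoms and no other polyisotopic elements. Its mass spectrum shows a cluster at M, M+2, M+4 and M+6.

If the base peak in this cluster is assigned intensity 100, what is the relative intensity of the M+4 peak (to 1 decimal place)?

(0.507 + 0.493)^3 gives M 0.1303, M+2 0.3802, M+4 0.3697, M+6 0.1198; the largest is M+2.
P(M+2) = C(3,1) × 0.507^2 × 0.493^1 = 3 × 0.257049 × 0.4930 = 0.380175 (base)
P(M+4) = C(3,2) × 0.507^1 × 0.493^2 = 3 × 0.5070 × 0.243049 = 0.369678
Relative intensity = 0.369678 / 0.380175 × 100 = 97.2

97.2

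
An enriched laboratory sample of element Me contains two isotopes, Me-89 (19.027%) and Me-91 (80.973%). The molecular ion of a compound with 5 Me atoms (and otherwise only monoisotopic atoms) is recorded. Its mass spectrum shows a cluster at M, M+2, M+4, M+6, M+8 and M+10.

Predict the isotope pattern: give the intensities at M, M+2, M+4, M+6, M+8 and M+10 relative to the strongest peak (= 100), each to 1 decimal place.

Each Me atom is independently Me-89 (p = 0.19027) or Me-91 (q = 0.80973); the cluster is the binomial expansion (p + q)^5.
P(M) = 0.19027^5 = 0.000249
P(M+2) = 5 × 0.19027^4 × 0.80973^1 = 0.005306
P(M+4) = 10 × 0.19027^3 × 0.80973^2 = 0.045164
P(M+6) = 10 × 0.19027^2 × 0.80973^3 = 0.192204
P(M+8) = 5 × 0.19027^1 × 0.80973^4 = 0.408979
P(M+10) = 0.80973^5 = 0.348098
The M+8 peak is largest (0.408979); scaling to 100 gives 0.1 : 1.3 : 11.0 : 47.0 : 100.0 : 85.1.

0.1 : 1.3 : 11.0 : 47.0 : 100.0 : 85.1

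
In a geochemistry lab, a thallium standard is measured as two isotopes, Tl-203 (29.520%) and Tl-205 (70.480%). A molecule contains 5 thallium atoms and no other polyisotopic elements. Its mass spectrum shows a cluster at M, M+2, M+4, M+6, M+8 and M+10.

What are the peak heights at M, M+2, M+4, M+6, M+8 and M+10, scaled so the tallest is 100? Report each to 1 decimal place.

Each Tl atom is independently Tl-203 (p = 0.29520) or Tl-205 (q = 0.70480); the cluster is the binomial expansion (p + q)^5.
P(M) = 0.29520^5 = 0.002242
P(M+2) = 5 × 0.29520^4 × 0.70480^1 = 0.026761
P(M+4) = 10 × 0.29520^3 × 0.70480^2 = 0.127785
P(M+6) = 10 × 0.29520^2 × 0.70480^3 = 0.305092
P(M+8) = 5 × 0.29520^1 × 0.70480^4 = 0.364208
P(M+10) = 0.70480^5 = 0.173912
The M+8 peak is largest (0.364208); scaling to 100 gives 0.6 : 7.3 : 35.1 : 83.8 : 100.0 : 47.8.

0.6 : 7.3 : 35.1 : 83.8 : 100.0 : 47.8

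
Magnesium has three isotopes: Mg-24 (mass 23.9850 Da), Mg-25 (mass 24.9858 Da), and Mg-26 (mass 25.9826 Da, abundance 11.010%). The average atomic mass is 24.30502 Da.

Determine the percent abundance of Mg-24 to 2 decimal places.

The remaining 88.990% is split between Mg-24 (fraction x) and Mg-25 (fraction 0.88990 − x).
Substituting: 23.9850x + 24.9858(0.88990 − x) = 21.44433574
(23.9850 − 24.9858)x = -0.79052768  ⇒  x = 0.78990, y = 0.10000
Mg-24: 78.99%, Mg-25: 10.00%.

78.99%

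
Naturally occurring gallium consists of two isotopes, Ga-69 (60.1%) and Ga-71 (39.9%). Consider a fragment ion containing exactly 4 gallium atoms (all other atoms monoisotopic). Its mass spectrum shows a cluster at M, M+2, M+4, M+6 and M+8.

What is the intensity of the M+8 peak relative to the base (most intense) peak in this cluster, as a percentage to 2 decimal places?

7.32%

(0.601 + 0.399)^4 gives M 0.1305, M+2 0.3465, M+4 0.3450, M+6 0.1527, M+8 0.0253; the largest is M+2.
P(M+2) = C(4,1) × 0.601^3 × 0.399^1 = 4 × 0.2170818 × 0.3990 = 0.346463 (base)
P(M+8) = C(4,4) × 0.601^0 × 0.399^4 = 1 × 1.0000 × 0.02534496 = 0.025345
Relative intensity = 0.025345 / 0.346463 × 100 = 7.32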